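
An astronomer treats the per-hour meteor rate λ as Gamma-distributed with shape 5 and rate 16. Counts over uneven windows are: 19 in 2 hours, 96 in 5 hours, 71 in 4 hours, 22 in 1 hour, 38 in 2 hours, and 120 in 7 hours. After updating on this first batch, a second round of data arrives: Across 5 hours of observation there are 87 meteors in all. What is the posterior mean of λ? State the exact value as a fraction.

229/21

Total count: 19 + 96 + 71 + 22 + 38 + 120 = 366.
Total exposure: 2 + 5 + 4 + 1 + 2 + 7 = 21 hours.
After the first batch: Gamma(5 + 366, 16 + 21) = Gamma(371, 37).
Total count 87 over total exposure 5 hours.
After the second batch: Gamma(371 + 87, 37 + 5) = Gamma(458, 42).
Posterior mean = α'/β' = 458/42 = 229/21.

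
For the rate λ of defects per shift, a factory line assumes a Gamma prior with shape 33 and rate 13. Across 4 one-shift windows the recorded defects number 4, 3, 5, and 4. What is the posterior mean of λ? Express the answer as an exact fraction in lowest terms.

49/17

Total count: 4 + 3 + 5 + 4 = 16.
Total exposure: 4 shifts.
Conjugate update: add total count to the shape and total exposure to the rate, giving Gamma(49, 17).
Posterior mean = α'/β' = 49/17.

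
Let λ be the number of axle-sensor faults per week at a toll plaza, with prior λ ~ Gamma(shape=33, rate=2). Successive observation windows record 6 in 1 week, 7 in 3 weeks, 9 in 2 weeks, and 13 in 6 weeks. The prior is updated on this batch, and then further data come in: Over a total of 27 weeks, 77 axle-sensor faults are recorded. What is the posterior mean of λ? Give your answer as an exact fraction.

Total count: 6 + 7 + 9 + 13 = 35.
Total exposure: 1 + 3 + 2 + 6 = 12 weeks.
After the first batch: Gamma(33 + 35, 2 + 12) = Gamma(68, 14).
Total count 77 over total exposure 27 weeks.
After the second batch: Gamma(68 + 77, 14 + 27) = Gamma(145, 41).
Posterior mean = α'/β' = 145/41.

145/41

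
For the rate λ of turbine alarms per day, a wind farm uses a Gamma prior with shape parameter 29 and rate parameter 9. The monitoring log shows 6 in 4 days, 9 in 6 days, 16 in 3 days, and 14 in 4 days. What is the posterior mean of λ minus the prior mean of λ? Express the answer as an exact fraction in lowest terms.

-44/117

Total count: 6 + 9 + 16 + 14 = 45.
Total exposure: 4 + 6 + 3 + 4 = 17 days.
Conjugate update: add total count to the shape and total exposure to the rate, giving Gamma(74, 26).
Posterior mean = 74/26 = 37/13; prior mean = 29/9 = 29/9. Difference = 37/13 − 29/9 = -44/117.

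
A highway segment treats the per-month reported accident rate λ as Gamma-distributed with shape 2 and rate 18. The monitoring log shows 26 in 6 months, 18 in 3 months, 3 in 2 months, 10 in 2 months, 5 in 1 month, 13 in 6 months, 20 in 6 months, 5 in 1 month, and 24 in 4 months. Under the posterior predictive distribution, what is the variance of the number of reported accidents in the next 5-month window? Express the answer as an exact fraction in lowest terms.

4860/343

Total count: 26 + 18 + 3 + 10 + 5 + 13 + 20 + 5 + 24 = 124.
Total exposure: 6 + 3 + 2 + 2 + 1 + 6 + 6 + 1 + 4 = 31 months.
By Gamma–Poisson conjugacy, the posterior is Gamma(α + Σx, β + Σt) = Gamma(2 + 124, 18 + 31) = Gamma(126, 49).
The posterior predictive for a window of length T is Negative Binomial with variance T·α'·(β'+T)/β'² = 5·126·54/2401 = 4860/343.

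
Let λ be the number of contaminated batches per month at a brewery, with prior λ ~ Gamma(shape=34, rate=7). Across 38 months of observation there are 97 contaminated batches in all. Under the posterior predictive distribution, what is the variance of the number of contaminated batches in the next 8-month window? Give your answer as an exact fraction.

55544/2025

Total count 97 over total exposure 38 months.
The Gamma prior is conjugate for the Poisson rate, so λ | data ~ Gamma(34+97, 7+38) = Gamma(131, 45).
The posterior predictive for a window of length T is Negative Binomial with variance T·α'·(β'+T)/β'² = 8·131·53/2025 = 55544/2025.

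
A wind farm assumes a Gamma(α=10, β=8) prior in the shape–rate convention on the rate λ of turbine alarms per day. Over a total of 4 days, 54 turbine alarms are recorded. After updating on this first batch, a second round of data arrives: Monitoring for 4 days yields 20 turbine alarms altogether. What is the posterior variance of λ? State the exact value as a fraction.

21/64

Total count 54 over total exposure 4 days.
After the first batch: Gamma(10 + 54, 8 + 4) = Gamma(64, 12).
Total count 20 over total exposure 4 days.
After the second batch: Gamma(64 + 20, 12 + 4) = Gamma(84, 16).
Posterior variance = α'/β'² = 84/256 = 21/64.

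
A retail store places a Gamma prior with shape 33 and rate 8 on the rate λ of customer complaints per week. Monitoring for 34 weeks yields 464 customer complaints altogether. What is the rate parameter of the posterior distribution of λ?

Total count 464 over total exposure 34 weeks.
Conjugate update: add total count to the shape and total exposure to the rate, giving Gamma(497, 42).

42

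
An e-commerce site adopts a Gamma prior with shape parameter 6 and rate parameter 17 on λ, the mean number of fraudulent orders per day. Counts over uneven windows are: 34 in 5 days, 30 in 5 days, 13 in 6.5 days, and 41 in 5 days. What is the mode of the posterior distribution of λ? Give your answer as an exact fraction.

Total count: 34 + 30 + 13 + 41 = 118.
Total exposure: 5 + 5 + 6.5 + 5 = 21.5 days.
Conjugate update: add total count to the shape and total exposure to the rate, giving Gamma(124, 77/2).
Posterior mode = (α'−1)/β' = 123/(77/2) = 246/77.

246/77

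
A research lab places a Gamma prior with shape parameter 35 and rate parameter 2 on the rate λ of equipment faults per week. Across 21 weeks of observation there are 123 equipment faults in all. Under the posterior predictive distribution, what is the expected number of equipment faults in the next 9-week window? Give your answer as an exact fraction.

Total count 123 over total exposure 21 weeks.
Gamma(α, β) with Poisson data over total exposure Σt gives posterior Gamma(α+Σx, β+Σt) = Gamma(158, 23).
Predictive mean over a 9-week window = T·E[λ|data] = 9·158/23 = 1422/23.

1422/23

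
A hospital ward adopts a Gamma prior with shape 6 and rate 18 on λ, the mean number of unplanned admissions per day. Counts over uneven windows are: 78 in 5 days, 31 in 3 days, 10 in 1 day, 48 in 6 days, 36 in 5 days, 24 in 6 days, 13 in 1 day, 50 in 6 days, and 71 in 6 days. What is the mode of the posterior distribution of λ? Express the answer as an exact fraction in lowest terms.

Total count: 78 + 31 + 10 + 48 + 36 + 24 + 13 + 50 + 71 = 361.
Total exposure: 5 + 3 + 1 + 6 + 5 + 6 + 1 + 6 + 6 = 39 days.
Conjugate update: add total count to the shape and total exposure to the rate, giving Gamma(367, 57).
Posterior mode = (α'−1)/β' = 366/57 = 122/19.

122/19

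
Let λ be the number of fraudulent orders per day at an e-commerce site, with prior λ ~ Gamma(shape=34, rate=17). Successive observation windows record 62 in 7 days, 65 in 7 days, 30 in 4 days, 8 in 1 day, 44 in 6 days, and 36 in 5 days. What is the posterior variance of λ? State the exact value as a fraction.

Total count: 62 + 65 + 30 + 8 + 44 + 36 = 245.
Total exposure: 7 + 7 + 4 + 1 + 6 + 5 = 30 days.
Gamma(α, β) with Poisson data over total exposure Σt gives posterior Gamma(α+Σx, β+Σt) = Gamma(279, 47).
Posterior variance = α'/β'² = 279/2209.

279/2209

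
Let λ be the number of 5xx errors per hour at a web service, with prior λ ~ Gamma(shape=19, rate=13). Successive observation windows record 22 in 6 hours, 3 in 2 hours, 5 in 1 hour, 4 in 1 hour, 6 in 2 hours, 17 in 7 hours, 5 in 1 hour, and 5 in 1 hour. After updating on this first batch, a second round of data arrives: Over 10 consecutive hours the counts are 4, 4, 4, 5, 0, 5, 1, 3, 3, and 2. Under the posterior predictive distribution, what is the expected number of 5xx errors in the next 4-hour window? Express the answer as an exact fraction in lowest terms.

Total count: 22 + 3 + 5 + 4 + 6 + 17 + 5 + 5 = 67.
Total exposure: 6 + 2 + 1 + 1 + 2 + 7 + 1 + 1 = 21 hours.
After the first batch: Gamma(19 + 67, 13 + 21) = Gamma(86, 34).
Total count: 4 + 4 + 4 + 5 + 0 + 5 + 1 + 3 + 3 + 2 = 31.
Total exposure: 10 hours.
After the second batch: Gamma(86 + 31, 34 + 10) = Gamma(117, 44).
Predictive mean over a 4-hour window = T·E[λ|data] = 4·117/44 = 117/11.

117/11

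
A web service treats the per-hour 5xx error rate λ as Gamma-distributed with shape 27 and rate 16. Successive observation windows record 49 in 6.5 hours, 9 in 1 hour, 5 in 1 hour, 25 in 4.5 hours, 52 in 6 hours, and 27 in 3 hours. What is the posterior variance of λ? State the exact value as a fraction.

Total count: 49 + 9 + 5 + 25 + 52 + 27 = 167.
Total exposure: 6.5 + 1 + 1 + 4.5 + 6 + 3 = 22 hours.
Gamma(α, β) with Poisson data over total exposure Σt gives posterior Gamma(α+Σx, β+Σt) = Gamma(194, 38).
Posterior variance = α'/β'² = 194/1444 = 97/722.

97/722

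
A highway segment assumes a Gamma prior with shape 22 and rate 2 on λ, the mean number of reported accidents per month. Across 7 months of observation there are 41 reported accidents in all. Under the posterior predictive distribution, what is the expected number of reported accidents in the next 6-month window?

42

Total count 41 over total exposure 7 months.
By Gamma–Poisson conjugacy, the posterior is Gamma(α + Σx, β + Σt) = Gamma(22 + 41, 2 + 7) = Gamma(63, 9).
Predictive mean over a 6-month window = T·E[λ|data] = 6·63/9 = 42.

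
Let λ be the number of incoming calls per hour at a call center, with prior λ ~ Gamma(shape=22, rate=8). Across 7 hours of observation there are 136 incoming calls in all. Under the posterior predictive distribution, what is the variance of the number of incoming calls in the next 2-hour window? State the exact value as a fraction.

Total count 136 over total exposure 7 hours.
The Gamma prior is conjugate for the Poisson rate, so λ | data ~ Gamma(22+136, 8+7) = Gamma(158, 15).
The posterior predictive for a window of length T is Negative Binomial with variance T·α'·(β'+T)/β'² = 2·158·17/225 = 5372/225.

5372/225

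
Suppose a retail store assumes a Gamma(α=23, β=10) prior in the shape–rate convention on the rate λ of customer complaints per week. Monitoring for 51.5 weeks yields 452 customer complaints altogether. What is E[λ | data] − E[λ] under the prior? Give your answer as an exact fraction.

6671/1230

Total count 452 over total exposure 51.5 weeks.
By Gamma–Poisson conjugacy, the posterior is Gamma(α + Σx, β + Σt) = Gamma(23 + 452, 10 + 51.5) = Gamma(475, 123/2).
Posterior mean = 475/(123/2) = 950/123; prior mean = 23/10 = 23/10. Difference = 950/123 − 23/10 = 6671/1230.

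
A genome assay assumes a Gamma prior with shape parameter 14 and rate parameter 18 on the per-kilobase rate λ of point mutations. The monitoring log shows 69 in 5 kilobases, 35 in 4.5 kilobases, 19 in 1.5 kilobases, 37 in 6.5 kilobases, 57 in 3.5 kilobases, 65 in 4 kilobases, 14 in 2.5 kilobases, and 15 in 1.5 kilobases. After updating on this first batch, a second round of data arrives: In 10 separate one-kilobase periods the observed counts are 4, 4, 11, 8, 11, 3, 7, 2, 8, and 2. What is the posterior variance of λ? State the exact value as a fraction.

385/3249

Total count: 69 + 35 + 19 + 37 + 57 + 65 + 14 + 15 = 311.
Total exposure: 5 + 4.5 + 1.5 + 6.5 + 3.5 + 4 + 2.5 + 1.5 = 29 kilobases.
After the first batch: Gamma(14 + 311, 18 + 29) = Gamma(325, 47).
Total count: 4 + 4 + 11 + 8 + 11 + 3 + 7 + 2 + 8 + 2 = 60.
Total exposure: 10 kilobases.
After the second batch: Gamma(325 + 60, 47 + 10) = Gamma(385, 57).
Posterior variance = α'/β'² = 385/3249.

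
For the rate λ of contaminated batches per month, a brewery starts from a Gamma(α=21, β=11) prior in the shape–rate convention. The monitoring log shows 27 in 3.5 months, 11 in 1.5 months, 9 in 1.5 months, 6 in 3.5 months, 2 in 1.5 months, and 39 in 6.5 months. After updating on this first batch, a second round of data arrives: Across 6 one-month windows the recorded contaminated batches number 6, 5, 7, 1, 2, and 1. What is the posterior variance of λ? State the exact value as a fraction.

Total count: 27 + 11 + 9 + 6 + 2 + 39 = 94.
Total exposure: 3.5 + 1.5 + 1.5 + 3.5 + 1.5 + 6.5 = 18 months.
After the first batch: Gamma(21 + 94, 11 + 18) = Gamma(115, 29).
Total count: 6 + 5 + 7 + 1 + 2 + 1 = 22.
Total exposure: 6 months.
After the second batch: Gamma(115 + 22, 29 + 6) = Gamma(137, 35).
Posterior variance = α'/β'² = 137/1225.

137/1225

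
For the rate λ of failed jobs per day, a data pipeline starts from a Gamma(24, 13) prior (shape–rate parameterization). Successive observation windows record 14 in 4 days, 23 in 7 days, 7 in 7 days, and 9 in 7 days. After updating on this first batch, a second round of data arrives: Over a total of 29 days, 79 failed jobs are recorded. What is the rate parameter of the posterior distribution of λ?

67

Total count: 14 + 23 + 7 + 9 = 53.
Total exposure: 4 + 7 + 7 + 7 = 25 days.
After the first batch: Gamma(24 + 53, 13 + 25) = Gamma(77, 38).
Total count 79 over total exposure 29 days.
After the second batch: Gamma(77 + 79, 38 + 29) = Gamma(156, 67).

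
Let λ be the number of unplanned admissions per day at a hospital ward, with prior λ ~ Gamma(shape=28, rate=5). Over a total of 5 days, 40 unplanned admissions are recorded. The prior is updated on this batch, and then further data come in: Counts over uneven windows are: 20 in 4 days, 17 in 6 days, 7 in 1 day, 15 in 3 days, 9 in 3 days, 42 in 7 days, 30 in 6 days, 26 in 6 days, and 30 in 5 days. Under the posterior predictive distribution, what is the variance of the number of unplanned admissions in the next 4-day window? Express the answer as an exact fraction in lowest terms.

19360/867

Total count 40 over total exposure 5 days.
After the first batch: Gamma(28 + 40, 5 + 5) = Gamma(68, 10).
Total count: 20 + 17 + 7 + 15 + 9 + 42 + 30 + 26 + 30 = 196.
Total exposure: 4 + 6 + 1 + 3 + 3 + 7 + 6 + 6 + 5 = 41 days.
After the second batch: Gamma(68 + 196, 10 + 41) = Gamma(264, 51).
The posterior predictive for a window of length T is Negative Binomial with variance T·α'·(β'+T)/β'² = 4·264·55/2601 = 19360/867.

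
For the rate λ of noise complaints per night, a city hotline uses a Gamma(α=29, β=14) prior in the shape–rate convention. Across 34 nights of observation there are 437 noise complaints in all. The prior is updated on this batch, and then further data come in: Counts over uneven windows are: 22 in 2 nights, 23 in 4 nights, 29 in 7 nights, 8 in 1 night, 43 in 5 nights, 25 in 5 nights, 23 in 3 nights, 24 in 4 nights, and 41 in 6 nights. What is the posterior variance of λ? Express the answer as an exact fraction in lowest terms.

704/7225

Total count 437 over total exposure 34 nights.
After the first batch: Gamma(29 + 437, 14 + 34) = Gamma(466, 48).
Total count: 22 + 23 + 29 + 8 + 43 + 25 + 23 + 24 + 41 = 238.
Total exposure: 2 + 4 + 7 + 1 + 5 + 5 + 3 + 4 + 6 = 37 nights.
After the second batch: Gamma(466 + 238, 48 + 37) = Gamma(704, 85).
Posterior variance = α'/β'² = 704/7225.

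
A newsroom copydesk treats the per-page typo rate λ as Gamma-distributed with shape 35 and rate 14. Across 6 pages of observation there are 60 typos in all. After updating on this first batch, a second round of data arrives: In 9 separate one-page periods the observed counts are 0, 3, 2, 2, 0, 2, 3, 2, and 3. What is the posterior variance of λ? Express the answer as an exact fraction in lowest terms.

112/841

Total count 60 over total exposure 6 pages.
After the first batch: Gamma(35 + 60, 14 + 6) = Gamma(95, 20).
Total count: 0 + 3 + 2 + 2 + 0 + 2 + 3 + 2 + 3 = 17.
Total exposure: 9 pages.
After the second batch: Gamma(95 + 17, 20 + 9) = Gamma(112, 29).
Posterior variance = α'/β'² = 112/841.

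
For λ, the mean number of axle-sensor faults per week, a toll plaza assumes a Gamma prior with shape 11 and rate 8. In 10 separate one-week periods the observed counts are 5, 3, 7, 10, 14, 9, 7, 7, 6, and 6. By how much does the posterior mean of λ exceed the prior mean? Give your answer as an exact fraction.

Total count: 5 + 3 + 7 + 10 + 14 + 9 + 7 + 7 + 6 + 6 = 74.
Total exposure: 10 weeks.
Posterior: α' = 11 + 74 = 85, β' = 8 + 10 = 18.
Posterior mean = 85/18 = 85/18; prior mean = 11/8 = 11/8. Difference = 85/18 − 11/8 = 241/72.

241/72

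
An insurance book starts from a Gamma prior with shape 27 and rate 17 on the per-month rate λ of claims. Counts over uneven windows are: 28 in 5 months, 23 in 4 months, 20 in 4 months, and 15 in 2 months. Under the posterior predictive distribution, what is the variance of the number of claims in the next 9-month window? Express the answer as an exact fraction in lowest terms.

41697/1024

Total count: 28 + 23 + 20 + 15 = 86.
Total exposure: 5 + 4 + 4 + 2 = 15 months.
Gamma(α, β) with Poisson data over total exposure Σt gives posterior Gamma(α+Σx, β+Σt) = Gamma(113, 32).
The posterior predictive for a window of length T is Negative Binomial with variance T·α'·(β'+T)/β'² = 9·113·41/1024 = 41697/1024.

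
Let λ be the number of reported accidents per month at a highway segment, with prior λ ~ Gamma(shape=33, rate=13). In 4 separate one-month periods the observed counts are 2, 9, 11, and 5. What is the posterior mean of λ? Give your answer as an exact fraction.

Total count: 2 + 9 + 11 + 5 = 27.
Total exposure: 4 months.
Conjugate update: add total count to the shape and total exposure to the rate, giving Gamma(60, 17).
Posterior mean = α'/β' = 60/17.

60/17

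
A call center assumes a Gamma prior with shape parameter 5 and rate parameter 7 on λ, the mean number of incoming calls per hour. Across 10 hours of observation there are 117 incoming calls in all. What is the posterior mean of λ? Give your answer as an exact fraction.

Total count 117 over total exposure 10 hours.
Conjugate update: add total count to the shape and total exposure to the rate, giving Gamma(122, 17).
Posterior mean = α'/β' = 122/17.

122/17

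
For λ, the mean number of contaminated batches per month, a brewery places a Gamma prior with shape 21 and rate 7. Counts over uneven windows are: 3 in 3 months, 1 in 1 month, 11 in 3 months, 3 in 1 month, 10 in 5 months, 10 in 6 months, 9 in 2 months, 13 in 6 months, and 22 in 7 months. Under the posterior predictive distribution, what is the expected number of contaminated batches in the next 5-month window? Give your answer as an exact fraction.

Total count: 3 + 1 + 11 + 3 + 10 + 10 + 9 + 13 + 22 = 82.
Total exposure: 3 + 1 + 3 + 1 + 5 + 6 + 2 + 6 + 7 = 34 months.
Posterior: α' = 21 + 82 = 103, β' = 7 + 34 = 41.
Predictive mean over a 5-month window = T·E[λ|data] = 5·103/41 = 515/41.

515/41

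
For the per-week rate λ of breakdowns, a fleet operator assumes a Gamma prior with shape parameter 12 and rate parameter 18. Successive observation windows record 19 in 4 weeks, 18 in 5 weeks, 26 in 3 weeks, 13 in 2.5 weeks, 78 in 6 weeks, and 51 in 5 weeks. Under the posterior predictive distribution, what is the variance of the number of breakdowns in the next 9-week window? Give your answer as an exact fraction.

Total count: 19 + 18 + 26 + 13 + 78 + 51 = 205.
Total exposure: 4 + 5 + 3 + 2.5 + 6 + 5 = 25.5 weeks.
The Gamma prior is conjugate for the Poisson rate, so λ | data ~ Gamma(12+205, 18+25.5) = Gamma(217, 87/2).
The posterior predictive for a window of length T is Negative Binomial with variance T·α'·(β'+T)/β'² = 9·217·(105/2)/(7569/4) = 45570/841.

45570/841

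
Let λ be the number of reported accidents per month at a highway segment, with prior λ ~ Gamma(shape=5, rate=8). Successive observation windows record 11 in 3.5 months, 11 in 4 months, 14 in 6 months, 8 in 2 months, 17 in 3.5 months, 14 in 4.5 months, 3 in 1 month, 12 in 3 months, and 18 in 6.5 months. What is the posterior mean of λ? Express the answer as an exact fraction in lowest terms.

113/42

Total count: 11 + 11 + 14 + 8 + 17 + 14 + 3 + 12 + 18 = 108.
Total exposure: 3.5 + 4 + 6 + 2 + 3.5 + 4.5 + 1 + 3 + 6.5 = 34 months.
By Gamma–Poisson conjugacy, the posterior is Gamma(α + Σx, β + Σt) = Gamma(5 + 108, 8 + 34) = Gamma(113, 42).
Posterior mean = α'/β' = 113/42.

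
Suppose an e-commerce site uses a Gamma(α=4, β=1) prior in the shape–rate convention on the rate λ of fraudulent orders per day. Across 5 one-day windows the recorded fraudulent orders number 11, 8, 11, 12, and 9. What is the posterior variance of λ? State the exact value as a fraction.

Total count: 11 + 8 + 11 + 12 + 9 = 51.
Total exposure: 5 days.
Gamma(α, β) with Poisson data over total exposure Σt gives posterior Gamma(α+Σx, β+Σt) = Gamma(55, 6).
Posterior variance = α'/β'² = 55/36.

55/36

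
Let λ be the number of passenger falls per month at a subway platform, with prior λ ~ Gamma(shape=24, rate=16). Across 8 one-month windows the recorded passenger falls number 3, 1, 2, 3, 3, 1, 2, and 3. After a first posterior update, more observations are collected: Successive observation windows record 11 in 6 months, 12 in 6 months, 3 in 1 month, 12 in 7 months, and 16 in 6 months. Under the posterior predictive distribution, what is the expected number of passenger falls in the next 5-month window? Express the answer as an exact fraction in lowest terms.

48/5

Total count: 3 + 1 + 2 + 3 + 3 + 1 + 2 + 3 = 18.
Total exposure: 8 months.
After the first batch: Gamma(24 + 18, 16 + 8) = Gamma(42, 24).
Total count: 11 + 12 + 3 + 12 + 16 = 54.
Total exposure: 6 + 6 + 1 + 7 + 6 = 26 months.
After the second batch: Gamma(42 + 54, 24 + 26) = Gamma(96, 50).
Predictive mean over a 5-month window = T·E[λ|data] = 5·96/50 = 48/5.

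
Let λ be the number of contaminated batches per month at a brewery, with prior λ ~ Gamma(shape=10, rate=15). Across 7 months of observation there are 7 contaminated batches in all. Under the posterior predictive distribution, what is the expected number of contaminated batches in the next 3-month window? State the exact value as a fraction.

Total count 7 over total exposure 7 months.
Posterior: α' = 10 + 7 = 17, β' = 15 + 7 = 22.
Predictive mean over a 3-month window = T·E[λ|data] = 3·17/22 = 51/22.

51/22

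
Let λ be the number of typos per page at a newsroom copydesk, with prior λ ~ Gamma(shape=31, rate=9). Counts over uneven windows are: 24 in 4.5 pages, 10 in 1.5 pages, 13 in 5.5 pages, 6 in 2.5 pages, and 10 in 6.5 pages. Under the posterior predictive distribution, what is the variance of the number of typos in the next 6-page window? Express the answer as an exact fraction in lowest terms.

Total count: 24 + 10 + 13 + 6 + 10 = 63.
Total exposure: 4.5 + 1.5 + 5.5 + 2.5 + 6.5 = 20.5 pages.
Posterior: α' = 31 + 63 = 94, β' = 9 + 20.5 = 59/2.
The posterior predictive for a window of length T is Negative Binomial with variance T·α'·(β'+T)/β'² = 6·94·(71/2)/(3481/4) = 80088/3481.

80088/3481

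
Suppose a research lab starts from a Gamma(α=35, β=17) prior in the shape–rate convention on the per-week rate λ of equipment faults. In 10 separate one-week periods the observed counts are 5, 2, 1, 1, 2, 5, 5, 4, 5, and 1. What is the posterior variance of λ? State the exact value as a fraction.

22/243

Total count: 5 + 2 + 1 + 1 + 2 + 5 + 5 + 4 + 5 + 1 = 31.
Total exposure: 10 weeks.
The Gamma prior is conjugate for the Poisson rate, so λ | data ~ Gamma(35+31, 17+10) = Gamma(66, 27).
Posterior variance = α'/β'² = 66/729 = 22/243.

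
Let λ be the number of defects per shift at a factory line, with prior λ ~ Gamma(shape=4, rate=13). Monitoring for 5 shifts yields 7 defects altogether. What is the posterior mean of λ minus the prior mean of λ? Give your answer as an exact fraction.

Total count 7 over total exposure 5 shifts.
Conjugate update: add total count to the shape and total exposure to the rate, giving Gamma(11, 18).
Posterior mean = 11/18 = 11/18; prior mean = 4/13 = 4/13. Difference = 11/18 − 4/13 = 71/234.

71/234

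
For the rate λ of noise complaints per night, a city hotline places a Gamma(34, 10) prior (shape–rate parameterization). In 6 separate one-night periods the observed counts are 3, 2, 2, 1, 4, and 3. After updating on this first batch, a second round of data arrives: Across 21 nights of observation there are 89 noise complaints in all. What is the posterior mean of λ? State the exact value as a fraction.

138/37

Total count: 3 + 2 + 2 + 1 + 4 + 3 = 15.
Total exposure: 6 nights.
After the first batch: Gamma(34 + 15, 10 + 6) = Gamma(49, 16).
Total count 89 over total exposure 21 nights.
After the second batch: Gamma(49 + 89, 16 + 21) = Gamma(138, 37).
Posterior mean = α'/β' = 138/37.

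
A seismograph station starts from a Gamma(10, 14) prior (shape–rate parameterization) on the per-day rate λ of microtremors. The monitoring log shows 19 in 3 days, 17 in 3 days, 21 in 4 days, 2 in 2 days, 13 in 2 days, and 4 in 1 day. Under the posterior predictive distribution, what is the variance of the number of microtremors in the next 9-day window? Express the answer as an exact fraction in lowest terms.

29412/841

Total count: 19 + 17 + 21 + 2 + 13 + 4 = 76.
Total exposure: 3 + 3 + 4 + 2 + 2 + 1 = 15 days.
Conjugate update: add total count to the shape and total exposure to the rate, giving Gamma(86, 29).
The posterior predictive for a window of length T is Negative Binomial with variance T·α'·(β'+T)/β'² = 9·86·38/841 = 29412/841.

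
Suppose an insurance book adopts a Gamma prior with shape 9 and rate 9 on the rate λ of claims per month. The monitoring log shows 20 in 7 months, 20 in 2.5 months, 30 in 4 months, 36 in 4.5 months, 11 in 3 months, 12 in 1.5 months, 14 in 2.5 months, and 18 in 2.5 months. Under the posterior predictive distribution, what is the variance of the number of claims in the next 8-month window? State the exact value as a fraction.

Total count: 20 + 20 + 30 + 36 + 11 + 12 + 14 + 18 = 161.
Total exposure: 7 + 2.5 + 4 + 4.5 + 3 + 1.5 + 2.5 + 2.5 = 27.5 months.
Conjugate update: add total count to the shape and total exposure to the rate, giving Gamma(170, 73/2).
The posterior predictive for a window of length T is Negative Binomial with variance T·α'·(β'+T)/β'² = 8·170·(89/2)/(5329/4) = 242080/5329.

242080/5329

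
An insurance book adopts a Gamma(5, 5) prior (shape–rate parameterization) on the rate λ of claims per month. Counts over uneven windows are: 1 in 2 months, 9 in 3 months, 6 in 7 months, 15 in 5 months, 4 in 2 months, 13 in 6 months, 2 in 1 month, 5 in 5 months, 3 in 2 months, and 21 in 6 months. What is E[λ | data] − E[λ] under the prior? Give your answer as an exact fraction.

Total count: 1 + 9 + 6 + 15 + 4 + 13 + 2 + 5 + 3 + 21 = 79.
Total exposure: 2 + 3 + 7 + 5 + 2 + 6 + 1 + 5 + 2 + 6 = 39 months.
Gamma(α, β) with Poisson data over total exposure Σt gives posterior Gamma(α+Σx, β+Σt) = Gamma(84, 44).
Posterior mean = 84/44 = 21/11; prior mean = 5/5 = 1. Difference = 21/11 − 1 = 10/11.

10/11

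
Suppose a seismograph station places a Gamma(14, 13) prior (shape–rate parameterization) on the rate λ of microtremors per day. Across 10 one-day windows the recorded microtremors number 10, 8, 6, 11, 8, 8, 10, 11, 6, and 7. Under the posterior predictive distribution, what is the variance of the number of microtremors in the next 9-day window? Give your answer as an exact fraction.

Total count: 10 + 8 + 6 + 11 + 8 + 8 + 10 + 11 + 6 + 7 = 85.
Total exposure: 10 days.
Posterior: α' = 14 + 85 = 99, β' = 13 + 10 = 23.
The posterior predictive for a window of length T is Negative Binomial with variance T·α'·(β'+T)/β'² = 9·99·32/529 = 28512/529.

28512/529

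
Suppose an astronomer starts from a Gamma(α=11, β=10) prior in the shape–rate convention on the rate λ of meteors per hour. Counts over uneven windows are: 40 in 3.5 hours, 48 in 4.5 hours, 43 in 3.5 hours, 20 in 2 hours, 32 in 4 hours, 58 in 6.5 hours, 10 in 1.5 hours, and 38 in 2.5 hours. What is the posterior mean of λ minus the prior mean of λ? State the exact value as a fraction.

1291/190

Total count: 40 + 48 + 43 + 20 + 32 + 58 + 10 + 38 = 289.
Total exposure: 3.5 + 4.5 + 3.5 + 2 + 4 + 6.5 + 1.5 + 2.5 = 28 hours.
Conjugate update: add total count to the shape and total exposure to the rate, giving Gamma(300, 38).
Posterior mean = 300/38 = 150/19; prior mean = 11/10 = 11/10. Difference = 150/19 − 11/10 = 1291/190.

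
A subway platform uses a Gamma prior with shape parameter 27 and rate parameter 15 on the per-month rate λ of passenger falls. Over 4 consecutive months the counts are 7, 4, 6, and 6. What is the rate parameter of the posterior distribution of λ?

Total count: 7 + 4 + 6 + 6 = 23.
Total exposure: 4 months.
Conjugate update: add total count to the shape and total exposure to the rate, giving Gamma(50, 19).

19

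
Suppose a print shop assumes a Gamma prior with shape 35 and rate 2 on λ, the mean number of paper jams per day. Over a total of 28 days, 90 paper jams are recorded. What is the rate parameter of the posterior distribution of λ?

30

Total count 90 over total exposure 28 days.
The Gamma prior is conjugate for the Poisson rate, so λ | data ~ Gamma(35+90, 2+28) = Gamma(125, 30).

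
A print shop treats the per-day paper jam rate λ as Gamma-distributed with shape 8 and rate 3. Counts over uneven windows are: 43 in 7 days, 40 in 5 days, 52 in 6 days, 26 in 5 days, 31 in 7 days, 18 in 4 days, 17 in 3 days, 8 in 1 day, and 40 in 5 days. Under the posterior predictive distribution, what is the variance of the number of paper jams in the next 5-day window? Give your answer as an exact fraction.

Total count: 43 + 40 + 52 + 26 + 31 + 18 + 17 + 8 + 40 = 275.
Total exposure: 7 + 5 + 6 + 5 + 7 + 4 + 3 + 1 + 5 = 43 days.
The Gamma prior is conjugate for the Poisson rate, so λ | data ~ Gamma(8+275, 3+43) = Gamma(283, 46).
The posterior predictive for a window of length T is Negative Binomial with variance T·α'·(β'+T)/β'² = 5·283·51/2116 = 72165/2116.

72165/2116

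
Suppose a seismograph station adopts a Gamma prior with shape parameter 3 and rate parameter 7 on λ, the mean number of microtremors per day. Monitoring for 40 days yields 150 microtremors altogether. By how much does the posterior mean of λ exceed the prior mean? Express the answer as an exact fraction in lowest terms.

Total count 150 over total exposure 40 days.
Gamma(α, β) with Poisson data over total exposure Σt gives posterior Gamma(α+Σx, β+Σt) = Gamma(153, 47).
Posterior mean = 153/47 = 153/47; prior mean = 3/7 = 3/7. Difference = 153/47 − 3/7 = 930/329.

930/329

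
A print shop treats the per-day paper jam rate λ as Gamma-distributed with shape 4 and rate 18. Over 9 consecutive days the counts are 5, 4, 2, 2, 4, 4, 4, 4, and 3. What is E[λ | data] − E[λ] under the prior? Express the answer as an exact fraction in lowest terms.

10/9

Total count: 5 + 4 + 2 + 2 + 4 + 4 + 4 + 4 + 3 = 32.
Total exposure: 9 days.
The Gamma prior is conjugate for the Poisson rate, so λ | data ~ Gamma(4+32, 18+9) = Gamma(36, 27).
Posterior mean = 36/27 = 4/3; prior mean = 4/18 = 2/9. Difference = 4/3 − 2/9 = 10/9.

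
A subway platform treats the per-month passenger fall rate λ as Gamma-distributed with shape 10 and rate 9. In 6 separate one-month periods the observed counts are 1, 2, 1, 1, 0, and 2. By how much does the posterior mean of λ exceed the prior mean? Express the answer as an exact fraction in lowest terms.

1/45

Total count: 1 + 2 + 1 + 1 + 0 + 2 = 7.
Total exposure: 6 months.
By Gamma–Poisson conjugacy, the posterior is Gamma(α + Σx, β + Σt) = Gamma(10 + 7, 9 + 6) = Gamma(17, 15).
Posterior mean = 17/15 = 17/15; prior mean = 10/9 = 10/9. Difference = 17/15 − 10/9 = 1/45.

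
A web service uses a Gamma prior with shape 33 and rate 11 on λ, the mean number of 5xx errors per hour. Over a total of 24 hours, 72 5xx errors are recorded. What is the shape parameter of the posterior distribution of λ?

Total count 72 over total exposure 24 hours.
Gamma(α, β) with Poisson data over total exposure Σt gives posterior Gamma(α+Σx, β+Σt) = Gamma(105, 35).

105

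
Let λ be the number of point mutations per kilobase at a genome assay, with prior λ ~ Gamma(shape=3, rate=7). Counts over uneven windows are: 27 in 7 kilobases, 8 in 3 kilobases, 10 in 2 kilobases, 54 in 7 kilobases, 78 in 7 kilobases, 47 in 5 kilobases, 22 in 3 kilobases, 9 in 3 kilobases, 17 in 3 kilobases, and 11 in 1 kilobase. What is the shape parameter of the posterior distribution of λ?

286

Total count: 27 + 8 + 10 + 54 + 78 + 47 + 22 + 9 + 17 + 11 = 283.
Total exposure: 7 + 3 + 2 + 7 + 7 + 5 + 3 + 3 + 3 + 1 = 41 kilobases.
By Gamma–Poisson conjugacy, the posterior is Gamma(α + Σx, β + Σt) = Gamma(3 + 283, 7 + 41) = Gamma(286, 48).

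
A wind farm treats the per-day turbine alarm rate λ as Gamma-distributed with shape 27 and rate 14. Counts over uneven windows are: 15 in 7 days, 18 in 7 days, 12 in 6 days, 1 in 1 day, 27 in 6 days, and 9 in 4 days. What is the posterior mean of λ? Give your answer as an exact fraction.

Total count: 15 + 18 + 12 + 1 + 27 + 9 = 82.
Total exposure: 7 + 7 + 6 + 1 + 6 + 4 = 31 days.
Conjugate update: add total count to the shape and total exposure to the rate, giving Gamma(109, 45).
Posterior mean = α'/β' = 109/45.

109/45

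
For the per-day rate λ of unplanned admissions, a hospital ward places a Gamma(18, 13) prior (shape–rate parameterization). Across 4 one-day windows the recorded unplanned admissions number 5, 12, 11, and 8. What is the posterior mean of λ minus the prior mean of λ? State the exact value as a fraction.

396/221

Total count: 5 + 12 + 11 + 8 = 36.
Total exposure: 4 days.
Gamma(α, β) with Poisson data over total exposure Σt gives posterior Gamma(α+Σx, β+Σt) = Gamma(54, 17).
Posterior mean = 54/17 = 54/17; prior mean = 18/13 = 18/13. Difference = 54/17 − 18/13 = 396/221.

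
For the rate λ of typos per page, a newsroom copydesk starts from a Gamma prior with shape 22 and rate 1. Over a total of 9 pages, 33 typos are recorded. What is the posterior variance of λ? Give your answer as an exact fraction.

11/20

Total count 33 over total exposure 9 pages.
Conjugate update: add total count to the shape and total exposure to the rate, giving Gamma(55, 10).
Posterior variance = α'/β'² = 55/100 = 11/20.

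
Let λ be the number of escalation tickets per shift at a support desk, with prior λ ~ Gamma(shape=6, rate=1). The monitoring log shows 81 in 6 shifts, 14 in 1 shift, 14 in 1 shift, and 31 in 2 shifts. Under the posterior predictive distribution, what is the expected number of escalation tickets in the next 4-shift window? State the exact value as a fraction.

584/11

Total count: 81 + 14 + 14 + 31 = 140.
Total exposure: 6 + 1 + 1 + 2 = 10 shifts.
The Gamma prior is conjugate for the Poisson rate, so λ | data ~ Gamma(6+140, 1+10) = Gamma(146, 11).
Predictive mean over a 4-shift window = T·E[λ|data] = 4·146/11 = 584/11.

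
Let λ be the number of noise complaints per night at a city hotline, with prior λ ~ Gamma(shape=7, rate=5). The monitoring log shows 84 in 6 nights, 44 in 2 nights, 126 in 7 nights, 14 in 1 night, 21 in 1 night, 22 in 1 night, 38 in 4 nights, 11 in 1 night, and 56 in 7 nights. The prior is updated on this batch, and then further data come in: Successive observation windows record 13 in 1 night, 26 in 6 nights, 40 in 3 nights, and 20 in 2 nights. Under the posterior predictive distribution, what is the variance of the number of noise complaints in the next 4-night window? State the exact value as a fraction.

106488/2209

Total count: 84 + 44 + 126 + 14 + 21 + 22 + 38 + 11 + 56 = 416.
Total exposure: 6 + 2 + 7 + 1 + 1 + 1 + 4 + 1 + 7 = 30 nights.
After the first batch: Gamma(7 + 416, 5 + 30) = Gamma(423, 35).
Total count: 13 + 26 + 40 + 20 = 99.
Total exposure: 1 + 6 + 3 + 2 = 12 nights.
After the second batch: Gamma(423 + 99, 35 + 12) = Gamma(522, 47).
The posterior predictive for a window of length T is Negative Binomial with variance T·α'·(β'+T)/β'² = 4·522·51/2209 = 106488/2209.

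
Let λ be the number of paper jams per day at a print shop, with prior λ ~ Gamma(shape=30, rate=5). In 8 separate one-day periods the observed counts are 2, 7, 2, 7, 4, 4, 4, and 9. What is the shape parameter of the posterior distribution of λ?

69

Total count: 2 + 7 + 2 + 7 + 4 + 4 + 4 + 9 = 39.
Total exposure: 8 days.
Posterior: α' = 30 + 39 = 69, β' = 5 + 8 = 13.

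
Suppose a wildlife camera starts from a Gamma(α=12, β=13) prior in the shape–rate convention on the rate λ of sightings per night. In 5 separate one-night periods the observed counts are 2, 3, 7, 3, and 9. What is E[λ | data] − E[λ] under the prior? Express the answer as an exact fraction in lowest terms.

Total count: 2 + 3 + 7 + 3 + 9 = 24.
Total exposure: 5 nights.
Posterior: α' = 12 + 24 = 36, β' = 13 + 5 = 18.
Posterior mean = 36/18 = 2; prior mean = 12/13 = 12/13. Difference = 2 − 12/13 = 14/13.

14/13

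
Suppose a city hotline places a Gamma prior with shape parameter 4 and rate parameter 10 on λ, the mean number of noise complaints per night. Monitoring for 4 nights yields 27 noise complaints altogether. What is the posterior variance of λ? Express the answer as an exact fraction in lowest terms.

31/196

Total count 27 over total exposure 4 nights.
Gamma(α, β) with Poisson data over total exposure Σt gives posterior Gamma(α+Σx, β+Σt) = Gamma(31, 14).
Posterior variance = α'/β'² = 31/196.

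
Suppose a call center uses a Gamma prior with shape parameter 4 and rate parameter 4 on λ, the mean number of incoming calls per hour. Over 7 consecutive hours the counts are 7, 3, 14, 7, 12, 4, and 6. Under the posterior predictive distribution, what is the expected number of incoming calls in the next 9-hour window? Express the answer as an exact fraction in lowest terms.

513/11

Total count: 7 + 3 + 14 + 7 + 12 + 4 + 6 = 53.
Total exposure: 7 hours.
Posterior: α' = 4 + 53 = 57, β' = 4 + 7 = 11.
Predictive mean over a 9-hour window = T·E[λ|data] = 9·57/11 = 513/11.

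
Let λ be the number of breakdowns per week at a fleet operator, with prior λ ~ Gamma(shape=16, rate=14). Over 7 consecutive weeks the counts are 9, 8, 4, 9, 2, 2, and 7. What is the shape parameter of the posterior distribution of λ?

Total count: 9 + 8 + 4 + 9 + 2 + 2 + 7 = 41.
Total exposure: 7 weeks.
Gamma(α, β) with Poisson data over total exposure Σt gives posterior Gamma(α+Σx, β+Σt) = Gamma(57, 21).

57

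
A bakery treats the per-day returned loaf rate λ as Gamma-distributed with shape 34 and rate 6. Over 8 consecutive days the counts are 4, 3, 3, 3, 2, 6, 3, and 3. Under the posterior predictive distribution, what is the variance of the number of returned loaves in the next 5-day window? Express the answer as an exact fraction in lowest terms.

Total count: 4 + 3 + 3 + 3 + 2 + 6 + 3 + 3 = 27.
Total exposure: 8 days.
Conjugate update: add total count to the shape and total exposure to the rate, giving Gamma(61, 14).
The posterior predictive for a window of length T is Negative Binomial with variance T·α'·(β'+T)/β'² = 5·61·19/196 = 5795/196.

5795/196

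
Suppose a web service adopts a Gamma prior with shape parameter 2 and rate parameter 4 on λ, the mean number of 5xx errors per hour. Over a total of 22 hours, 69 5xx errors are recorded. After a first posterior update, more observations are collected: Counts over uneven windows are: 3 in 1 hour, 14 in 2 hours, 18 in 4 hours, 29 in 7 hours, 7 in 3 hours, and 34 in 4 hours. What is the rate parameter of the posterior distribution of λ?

Total count 69 over total exposure 22 hours.
After the first batch: Gamma(2 + 69, 4 + 22) = Gamma(71, 26).
Total count: 3 + 14 + 18 + 29 + 7 + 34 = 105.
Total exposure: 1 + 2 + 4 + 7 + 3 + 4 = 21 hours.
After the second batch: Gamma(71 + 105, 26 + 21) = Gamma(176, 47).

47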